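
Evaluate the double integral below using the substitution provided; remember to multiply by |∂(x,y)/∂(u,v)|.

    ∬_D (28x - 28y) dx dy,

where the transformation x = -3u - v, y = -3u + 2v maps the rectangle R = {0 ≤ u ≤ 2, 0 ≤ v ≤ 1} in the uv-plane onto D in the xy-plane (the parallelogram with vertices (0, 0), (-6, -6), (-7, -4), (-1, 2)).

Compute the Jacobian determinant of (x, y) with respect to (u, v):

    ∂(x,y)/∂(u,v) = | -3  -1 | = (-3)(2) - (-1)(-3) = -9.
                   | -3  2 |

Its absolute value is |J| = 9 (the area scaling factor).

Substituting x = -3u - v, y = -3u + 2v into the integrand,

    28x - 28y → -84v,

so the integral becomes

    ∬_R (-84v) · |J| du dv = ∫_0^2 ∫_0^1 (-756v) dv du.

Inner (v): -378.
Outer (u): -756.

Therefore ∬_D (28x - 28y) dx dy = -756.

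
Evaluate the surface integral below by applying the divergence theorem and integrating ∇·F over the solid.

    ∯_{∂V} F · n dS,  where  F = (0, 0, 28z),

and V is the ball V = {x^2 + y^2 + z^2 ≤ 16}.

By the divergence theorem,

    ∯_{∂V} F · n dS = ∭_V (∇ · F) dV.

Compute the divergence:
    ∇ · F = ∂F_x/∂x + ∂F_y/∂y + ∂F_z/∂z = 0 + 0 + 28 = 28.

In spherical coordinates, x = ρ sin(φ) cos(θ), y = ρ sin(φ) sin(θ), z = ρ cos(φ), dV = ρ^2 sin(φ) dρ dφ dθ, with 0 ≤ ρ ≤ 4, 0 ≤ φ ≤ π, 0 ≤ θ ≤ 2π.

The integrand, after substitution and multiplying by the volume element, becomes (28) · ρ^2 sin(φ), so

    ∭_V (∇·F) dV = ∫_0^{2π} ∫_0^{π} ∫_0^{4} (28) · ρ^2 sin(φ) dρ dφ dθ.

Inner (ρ from 0 to 4): 1792sin(φ)/3.
Middle (φ from 0 to π): 3584/3.
Outer (θ from 0 to 2π): 7168π/3.

Therefore ∯_{∂V} F · n dS = 7168π/3.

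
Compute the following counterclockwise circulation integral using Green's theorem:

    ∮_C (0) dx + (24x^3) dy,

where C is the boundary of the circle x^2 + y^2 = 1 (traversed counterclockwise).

Green's theorem converts the closed line integral into a double integral over the enclosed region D:

    ∮_C P dx + Q dy = ∬_D (∂Q/∂x - ∂P/∂y) dA.

Here P = 0, Q = 24x^3, so

    ∂Q/∂x = 72x^2,    ∂P/∂y = 0,
    ∂Q/∂x - ∂P/∂y = 72x^2.

D is the region x^2 + y^2 ≤ 1. Evaluating the double integral:

In polar coordinates (x = r cos θ, y = r sin θ, dA = r dr dθ) the integrand becomes 72r^2cos(θ)^2, so

    ∬_D (72x^2) dA = ∫_0^{2π} ∫_0^{1} (72r^2cos(θ)^2) · r dr dθ.

Inner (r from 0 to 1): 18cos(θ)^2.
Outer (θ from 0 to 2π): 18π.

Therefore ∮_C P dx + Q dy = 18π.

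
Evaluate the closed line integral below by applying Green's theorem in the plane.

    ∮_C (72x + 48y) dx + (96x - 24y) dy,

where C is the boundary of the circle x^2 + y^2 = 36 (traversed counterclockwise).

Green's theorem converts the closed line integral into a double integral over the enclosed region D:

    ∮_C P dx + Q dy = ∬_D (∂Q/∂x - ∂P/∂y) dA.

Here P = 72x + 48y, Q = 96x - 24y, so

    ∂Q/∂x = 96,    ∂P/∂y = 48,
    ∂Q/∂x - ∂P/∂y = 48.

D is the region x^2 + y^2 ≤ 36. Evaluating the double integral:

In polar coordinates (x = r cos θ, y = r sin θ, dA = r dr dθ) the integrand becomes 48, so

    ∬_D (48) dA = ∫_0^{2π} ∫_0^{6} (48) · r dr dθ.

Inner (r from 0 to 6): 864.
Outer (θ from 0 to 2π): 1728π.

Therefore ∮_C P dx + Q dy = 1728π.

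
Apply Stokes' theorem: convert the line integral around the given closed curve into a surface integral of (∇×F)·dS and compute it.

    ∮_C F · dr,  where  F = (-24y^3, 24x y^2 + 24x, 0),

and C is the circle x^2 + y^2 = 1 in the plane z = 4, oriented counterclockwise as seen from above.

Let S be the flat disk x^2 + y^2 ≤ 1 in the plane z = 4, with upward unit normal n̂ = ẑ. By Stokes' theorem,

    ∮_C F · dr = ∬_S (∇ × F) · n̂ dS = ∬_D (curl F)_z dA,

where D is the disk x^2 + y^2 ≤ 1.

Compute the curl of F = (-24y^3, 24x y^2 + 24x, 0):
    (∇ × F)_x = ∂F_z/∂y - ∂F_y/∂z = 0,
    (∇ × F)_y = ∂F_x/∂z - ∂F_z/∂x = 0,
    (∇ × F)_z = ∂F_y/∂x - ∂F_x/∂y = 96y^2 + 24.

On z = 4, (curl F)_z = 96y^2 + 24.

Convert to polar (x = r cos θ, y = r sin θ, dA = r dr dθ); the integrand becomes 96r^2sin(θ)^2 + 24, so

    ∬_D (curl F)_z dA = ∫_0^{2π} ∫_0^{1} (96r^2sin(θ)^2 + 24) · r dr dθ.

Inner (r from 0 to 1): 24 - 12cos(2θ).
Outer (θ from 0 to 2π): 48π.

Therefore ∮_C F · dr = 48π.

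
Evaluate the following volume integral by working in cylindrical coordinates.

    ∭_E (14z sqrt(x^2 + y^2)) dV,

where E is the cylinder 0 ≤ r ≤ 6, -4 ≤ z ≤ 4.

In cylindrical coordinates, x = r cos(θ), y = r sin(θ), z = z, and dV = r dr dθ dz.

The integrand becomes 14r z, so

    ∭_E (14z sqrt(x^2 + y^2)) dV = ∫_{0}^{2π} ∫_{0}^{6} ∫_{-4}^{4} (14r z) · r dz dr dθ.

Inner (z): 0.
Middle (r from 0 to 6): 0.
Outer (θ): 0.

Therefore the triple integral equals 0.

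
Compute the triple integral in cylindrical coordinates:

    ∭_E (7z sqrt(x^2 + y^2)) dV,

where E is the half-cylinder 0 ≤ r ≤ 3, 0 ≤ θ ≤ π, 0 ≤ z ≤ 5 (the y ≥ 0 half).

In cylindrical coordinates, x = r cos(θ), y = r sin(θ), z = z, and dV = r dr dθ dz.

The integrand becomes 7r z, so

    ∭_E (7z sqrt(x^2 + y^2)) dV = ∫_{0}^{π} ∫_{0}^{3} ∫_{0}^{5} (7r z) · r dz dr dθ.

Inner (z): 175r^2/2.
Middle (r from 0 to 3): 1575/2.
Outer (θ): 1575π/2.

Therefore the triple integral equals 1575π/2.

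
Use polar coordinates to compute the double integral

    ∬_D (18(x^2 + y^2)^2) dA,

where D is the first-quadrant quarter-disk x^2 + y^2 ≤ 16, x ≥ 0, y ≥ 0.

The region D is 0 ≤ r ≤ 4, 0 ≤ θ ≤ π/2 in polar coordinates, where x = r cos(θ), y = r sin(θ), and dA = r dr dθ.

Under the substitution, the integrand becomes 18r^4, so

    ∬_D (18(x^2 + y^2)^2) dA = ∫_{0}^{π/2} ∫_{0}^{4} (18r^4) · r dr dθ.

Inner integral (in r): ∫_{0}^{4} (18r^4) · r dr = 12288.

Outer integral (in θ): ∫_{0}^{π/2} (12288) dθ = 6144π.

Therefore ∬_D (18(x^2 + y^2)^2) dA = 6144π.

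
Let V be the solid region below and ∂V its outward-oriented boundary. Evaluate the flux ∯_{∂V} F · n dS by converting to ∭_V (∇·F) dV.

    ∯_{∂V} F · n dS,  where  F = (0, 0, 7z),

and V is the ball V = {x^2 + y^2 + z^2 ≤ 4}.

By the divergence theorem,

    ∯_{∂V} F · n dS = ∭_V (∇ · F) dV.

Compute the divergence:
    ∇ · F = ∂F_x/∂x + ∂F_y/∂y + ∂F_z/∂z = 0 + 0 + 7 = 7.

In spherical coordinates, x = ρ sin(φ) cos(θ), y = ρ sin(φ) sin(θ), z = ρ cos(φ), dV = ρ^2 sin(φ) dρ dφ dθ, with 0 ≤ ρ ≤ 2, 0 ≤ φ ≤ π, 0 ≤ θ ≤ 2π.

The integrand, after substitution and multiplying by the volume element, becomes (7) · ρ^2 sin(φ), so

    ∭_V (∇·F) dV = ∫_0^{2π} ∫_0^{π} ∫_0^{2} (7) · ρ^2 sin(φ) dρ dφ dθ.

Inner (ρ from 0 to 2): 56sin(φ)/3.
Middle (φ from 0 to π): 112/3.
Outer (θ from 0 to 2π): 224π/3.

Therefore ∯_{∂V} F · n dS = 224π/3.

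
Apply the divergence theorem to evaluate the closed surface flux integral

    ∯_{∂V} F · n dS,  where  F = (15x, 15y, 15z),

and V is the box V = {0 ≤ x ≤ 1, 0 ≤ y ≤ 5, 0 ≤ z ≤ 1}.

By the divergence theorem,

    ∯_{∂V} F · n dS = ∭_V (∇ · F) dV.

Compute the divergence:
    ∇ · F = ∂F_x/∂x + ∂F_y/∂y + ∂F_z/∂z = 15 + 15 + 15 = 45.

V is a rectangular box, so dV = dx dy dz with 0 ≤ x ≤ 1, 0 ≤ y ≤ 5, 0 ≤ z ≤ 1.

Integrate (45) over V as an iterated integral:

    ∭_V (∇·F) dV = ∫_0^{1} ∫_0^{5} ∫_0^{1} (45) dz dy dx.

Inner (z from 0 to 1): 45.
Middle (y from 0 to 5): 225.
Outer (x from 0 to 1): 225.

Therefore ∯_{∂V} F · n dS = 225.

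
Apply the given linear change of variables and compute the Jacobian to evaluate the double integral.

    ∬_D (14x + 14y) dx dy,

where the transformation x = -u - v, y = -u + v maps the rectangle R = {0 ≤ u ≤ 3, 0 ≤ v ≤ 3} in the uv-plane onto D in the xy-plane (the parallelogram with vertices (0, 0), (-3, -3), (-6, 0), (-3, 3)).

Compute the Jacobian determinant of (x, y) with respect to (u, v):

    ∂(x,y)/∂(u,v) = | -1  -1 | = (-1)(1) - (-1)(-1) = -2.
                   | -1  1 |

Its absolute value is |J| = 2 (the area scaling factor).

Substituting x = -u - v, y = -u + v into the integrand,

    14x + 14y → -28u,

so the integral becomes

    ∬_R (-28u) · |J| du dv = ∫_0^3 ∫_0^3 (-56u) dv du.

Inner (v): -168u.
Outer (u): -756.

Therefore ∬_D (14x + 14y) dx dy = -756.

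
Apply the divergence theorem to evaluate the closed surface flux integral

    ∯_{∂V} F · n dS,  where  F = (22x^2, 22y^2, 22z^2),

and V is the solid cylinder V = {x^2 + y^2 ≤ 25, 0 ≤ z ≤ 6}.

By the divergence theorem,

    ∯_{∂V} F · n dS = ∭_V (∇ · F) dV.

Compute the divergence:
    ∇ · F = ∂F_x/∂x + ∂F_y/∂y + ∂F_z/∂z = 44x + 44y + 44z.

In cylindrical coordinates, x = r cos(θ), y = r sin(θ), z = z, dV = r dr dθ dz, with 0 ≤ r ≤ 5, 0 ≤ θ ≤ 2π, 0 ≤ z ≤ 6.

The integrand, after substitution and multiplying by the volume element, becomes (44sqrt(2)r sin(θ + π/4) + 44z) · r, so

    ∭_V (∇·F) dV = ∫_0^{2π} ∫_0^{5} ∫_0^{6} (44sqrt(2)r sin(θ + π/4) + 44z) · r dz dr dθ.

Inner (z from 0 to 6): 264r (sqrt(2)r sin(θ + π/4) + 3).
Middle (r from 0 to 5): 11000sqrt(2)sin(θ + π/4) + 9900.
Outer (θ from 0 to 2π): 19800π.

Therefore ∯_{∂V} F · n dS = 19800π.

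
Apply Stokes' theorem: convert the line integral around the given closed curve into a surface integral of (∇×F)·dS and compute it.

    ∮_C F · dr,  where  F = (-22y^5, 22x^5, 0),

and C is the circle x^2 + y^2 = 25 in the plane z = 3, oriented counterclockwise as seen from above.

Let S be the flat disk x^2 + y^2 ≤ 25 in the plane z = 3, with upward unit normal n̂ = ẑ. By Stokes' theorem,

    ∮_C F · dr = ∬_S (∇ × F) · n̂ dS = ∬_D (curl F)_z dA,

where D is the disk x^2 + y^2 ≤ 25.

Compute the curl of F = (-22y^5, 22x^5, 0):
    (∇ × F)_x = ∂F_z/∂y - ∂F_y/∂z = 0,
    (∇ × F)_y = ∂F_x/∂z - ∂F_z/∂x = 0,
    (∇ × F)_z = ∂F_y/∂x - ∂F_x/∂y = 110x^4 + 110y^4.

On z = 3, (curl F)_z = 110x^4 + 110y^4.

Convert to polar (x = r cos θ, y = r sin θ, dA = r dr dθ); the integrand becomes 110r^4(sin(θ)^4 + cos(θ)^4), so

    ∬_D (curl F)_z dA = ∫_0^{2π} ∫_0^{5} (110r^4(sin(θ)^4 + cos(θ)^4)) · r dr dθ.

Inner (r from 0 to 5): 859375sin(θ)^4/3 + 859375cos(θ)^4/3.
Outer (θ from 0 to 2π): 859375π/2.

Therefore ∮_C F · dr = 859375π/2.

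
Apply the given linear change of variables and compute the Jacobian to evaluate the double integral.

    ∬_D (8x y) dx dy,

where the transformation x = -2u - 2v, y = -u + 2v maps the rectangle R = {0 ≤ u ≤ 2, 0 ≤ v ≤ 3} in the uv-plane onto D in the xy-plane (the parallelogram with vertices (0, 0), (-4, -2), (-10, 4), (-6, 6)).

Compute the Jacobian determinant of (x, y) with respect to (u, v):

    ∂(x,y)/∂(u,v) = | -2  -2 | = (-2)(2) - (-2)(-1) = -6.
                   | -1  2 |

Its absolute value is |J| = 6 (the area scaling factor).

Substituting x = -2u - 2v, y = -u + 2v into the integrand,

    8x y → 16u^2 - 16u v - 32v^2,

so the integral becomes

    ∬_R (16u^2 - 16u v - 32v^2) · |J| du dv = ∫_0^2 ∫_0^3 (96u^2 - 96u v - 192v^2) dv du.

Inner (v): 288u^2 - 432u - 1728.
Outer (u): -3552.

Therefore ∬_D (8x y) dx dy = -3552.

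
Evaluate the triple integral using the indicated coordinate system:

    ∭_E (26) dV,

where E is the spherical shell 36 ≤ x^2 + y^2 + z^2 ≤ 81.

In spherical coordinates, x = ρ sin(φ) cos(θ), y = ρ sin(φ) sin(θ), z = ρ cos(φ), and dV = ρ^2 sin(φ) dρ dφ dθ.

The integrand becomes 26, so

    ∭_E (26) dV = ∫_{0}^{2π} ∫_{0}^{π} ∫_{6}^{9} (26) · ρ^2 sin(φ) dρ dφ dθ.

Inner (ρ): 4446sin(φ).
Middle (φ): 8892.
Outer (θ): 17784π.

Therefore the triple integral equals 17784π.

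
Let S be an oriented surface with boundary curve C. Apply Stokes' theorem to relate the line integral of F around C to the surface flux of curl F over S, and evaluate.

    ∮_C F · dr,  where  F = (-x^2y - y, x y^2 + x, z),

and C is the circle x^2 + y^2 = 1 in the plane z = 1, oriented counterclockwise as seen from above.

Let S be the flat disk x^2 + y^2 ≤ 1 in the plane z = 1, with upward unit normal n̂ = ẑ. By Stokes' theorem,

    ∮_C F · dr = ∬_S (∇ × F) · n̂ dS = ∬_D (curl F)_z dA,

where D is the disk x^2 + y^2 ≤ 1.

Compute the curl of F = (-x^2y - y, x y^2 + x, z):
    (∇ × F)_x = ∂F_z/∂y - ∂F_y/∂z = 0,
    (∇ × F)_y = ∂F_x/∂z - ∂F_z/∂x = 0,
    (∇ × F)_z = ∂F_y/∂x - ∂F_x/∂y = x^2 + y^2 + 2.

On z = 1, (curl F)_z = x^2 + y^2 + 2.

Convert to polar (x = r cos θ, y = r sin θ, dA = r dr dθ); the integrand becomes r^2 + 2, so

    ∬_D (curl F)_z dA = ∫_0^{2π} ∫_0^{1} (r^2 + 2) · r dr dθ.

Inner (r from 0 to 1): 5/4.
Outer (θ from 0 to 2π): 5π/2.

Therefore ∮_C F · dr = 5π/2.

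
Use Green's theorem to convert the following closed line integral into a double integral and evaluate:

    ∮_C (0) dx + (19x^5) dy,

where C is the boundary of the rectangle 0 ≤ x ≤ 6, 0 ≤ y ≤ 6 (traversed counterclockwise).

Green's theorem converts the closed line integral into a double integral over the enclosed region D:

    ∮_C P dx + Q dy = ∬_D (∂Q/∂x - ∂P/∂y) dA.

Here P = 0, Q = 19x^5, so

    ∂Q/∂x = 95x^4,    ∂P/∂y = 0,
    ∂Q/∂x - ∂P/∂y = 95x^4.

D is the region 0 ≤ x ≤ 6, 0 ≤ y ≤ 6. Evaluating the double integral:

    ∬_D (95x^4) dA = ∫_0^{6} ∫_0^{6} (95x^4) dy dx.

Inner (y from 0 to 6): 570x^4.
Outer (x from 0 to 6): 886464.

Therefore ∮_C P dx + Q dy = 886464.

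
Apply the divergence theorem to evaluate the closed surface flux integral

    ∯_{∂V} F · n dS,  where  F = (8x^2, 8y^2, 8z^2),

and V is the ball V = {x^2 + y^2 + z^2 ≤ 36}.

By the divergence theorem,

    ∯_{∂V} F · n dS = ∭_V (∇ · F) dV.

Compute the divergence:
    ∇ · F = ∂F_x/∂x + ∂F_y/∂y + ∂F_z/∂z = 16x + 16y + 16z.

In spherical coordinates, x = ρ sin(φ) cos(θ), y = ρ sin(φ) sin(θ), z = ρ cos(φ), dV = ρ^2 sin(φ) dρ dφ dθ, with 0 ≤ ρ ≤ 6, 0 ≤ φ ≤ π, 0 ≤ θ ≤ 2π.

The integrand, after substitution and multiplying by the volume element, becomes (16ρ (sqrt(2)sin(φ)sin(θ + π/4) + cos(φ))) · ρ^2 sin(φ), so

    ∭_V (∇·F) dV = ∫_0^{2π} ∫_0^{π} ∫_0^{6} (16ρ (sqrt(2)sin(φ)sin(θ + π/4) + cos(φ))) · ρ^2 sin(φ) dρ dφ dθ.

Inner (ρ from 0 to 6): 5184(sqrt(2)sin(φ)sin(θ + π/4) + cos(φ))sin(φ).
Middle (φ from 0 to π): 2592sqrt(2)π sin(θ + π/4).
Outer (θ from 0 to 2π): 0.

Therefore ∯_{∂V} F · n dS = 0.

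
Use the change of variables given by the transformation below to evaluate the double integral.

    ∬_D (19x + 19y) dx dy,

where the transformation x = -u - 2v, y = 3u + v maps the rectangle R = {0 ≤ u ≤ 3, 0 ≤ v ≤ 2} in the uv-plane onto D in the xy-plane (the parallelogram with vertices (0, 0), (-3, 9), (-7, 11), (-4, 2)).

Compute the Jacobian determinant of (x, y) with respect to (u, v):

    ∂(x,y)/∂(u,v) = | -1  -2 | = (-1)(1) - (-2)(3) = 5.
                   | 3  1 |

Its absolute value is |J| = 5 (the area scaling factor).

Substituting x = -u - 2v, y = 3u + v into the integrand,

    19x + 19y → 38u - 19v,

so the integral becomes

    ∬_R (38u - 19v) · |J| du dv = ∫_0^3 ∫_0^2 (190u - 95v) dv du.

Inner (v): 380u - 190.
Outer (u): 1140.

Therefore ∬_D (19x + 19y) dx dy = 1140.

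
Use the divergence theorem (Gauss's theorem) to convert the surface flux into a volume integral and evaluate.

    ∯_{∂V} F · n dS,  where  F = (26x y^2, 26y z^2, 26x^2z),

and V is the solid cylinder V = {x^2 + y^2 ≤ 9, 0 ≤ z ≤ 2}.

By the divergence theorem,

    ∯_{∂V} F · n dS = ∭_V (∇ · F) dV.

Compute the divergence:
    ∇ · F = ∂F_x/∂x + ∂F_y/∂y + ∂F_z/∂z = 26y^2 + 26z^2 + 26x^2 = 26x^2 + 26y^2 + 26z^2.

In cylindrical coordinates, x = r cos(θ), y = r sin(θ), z = z, dV = r dr dθ dz, with 0 ≤ r ≤ 3, 0 ≤ θ ≤ 2π, 0 ≤ z ≤ 2.

The integrand, after substitution and multiplying by the volume element, becomes (26r^2 + 26z^2) · r, so

    ∭_V (∇·F) dV = ∫_0^{2π} ∫_0^{3} ∫_0^{2} (26r^2 + 26z^2) · r dz dr dθ.

Inner (z from 0 to 2): 52r (r^2 + 4/3).
Middle (r from 0 to 3): 1365.
Outer (θ from 0 to 2π): 2730π.

Therefore ∯_{∂V} F · n dS = 2730π.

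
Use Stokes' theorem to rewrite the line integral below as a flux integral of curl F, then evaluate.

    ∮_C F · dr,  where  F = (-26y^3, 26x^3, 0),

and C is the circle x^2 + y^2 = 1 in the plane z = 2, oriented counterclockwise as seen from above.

Let S be the flat disk x^2 + y^2 ≤ 1 in the plane z = 2, with upward unit normal n̂ = ẑ. By Stokes' theorem,

    ∮_C F · dr = ∬_S (∇ × F) · n̂ dS = ∬_D (curl F)_z dA,

where D is the disk x^2 + y^2 ≤ 1.

Compute the curl of F = (-26y^3, 26x^3, 0):
    (∇ × F)_x = ∂F_z/∂y - ∂F_y/∂z = 0,
    (∇ × F)_y = ∂F_x/∂z - ∂F_z/∂x = 0,
    (∇ × F)_z = ∂F_y/∂x - ∂F_x/∂y = 78x^2 + 78y^2.

On z = 2, (curl F)_z = 78x^2 + 78y^2.

Convert to polar (x = r cos θ, y = r sin θ, dA = r dr dθ); the integrand becomes 78r^2, so

    ∬_D (curl F)_z dA = ∫_0^{2π} ∫_0^{1} (78r^2) · r dr dθ.

Inner (r from 0 to 1): 39/2.
Outer (θ from 0 to 2π): 39π.

Therefore ∮_C F · dr = 39π.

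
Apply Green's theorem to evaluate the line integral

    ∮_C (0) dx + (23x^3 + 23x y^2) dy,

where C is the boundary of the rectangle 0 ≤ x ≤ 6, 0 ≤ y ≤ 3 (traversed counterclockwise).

Green's theorem converts the closed line integral into a double integral over the enclosed region D:

    ∮_C P dx + Q dy = ∬_D (∂Q/∂x - ∂P/∂y) dA.

Here P = 0, Q = 23x^3 + 23x y^2, so

    ∂Q/∂x = 69x^2 + 23y^2,    ∂P/∂y = 0,
    ∂Q/∂x - ∂P/∂y = 69x^2 + 23y^2.

D is the region 0 ≤ x ≤ 6, 0 ≤ y ≤ 3. Evaluating the double integral:

    ∬_D (69x^2 + 23y^2) dA = ∫_0^{6} ∫_0^{3} (69x^2 + 23y^2) dy dx.

Inner (y from 0 to 3): 207x^2 + 207.
Outer (x from 0 to 6): 16146.

Therefore ∮_C P dx + Q dy = 16146.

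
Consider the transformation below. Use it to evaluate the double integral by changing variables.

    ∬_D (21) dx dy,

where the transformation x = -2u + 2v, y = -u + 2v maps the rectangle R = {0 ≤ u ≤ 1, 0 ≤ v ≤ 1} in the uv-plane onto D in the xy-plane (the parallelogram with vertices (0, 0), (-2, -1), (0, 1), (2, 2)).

Compute the Jacobian determinant of (x, y) with respect to (u, v):

    ∂(x,y)/∂(u,v) = | -2  2 | = (-2)(2) - (2)(-1) = -2.
                   | -1  2 |

Its absolute value is |J| = 2 (the area scaling factor).

Substituting x = -2u + 2v, y = -u + 2v into the integrand,

    21 → 21,

so the integral becomes

    ∬_R (21) · |J| du dv = ∫_0^1 ∫_0^1 (42) dv du.

Inner (v): 42.
Outer (u): 42.

Therefore ∬_D (21) dx dy = 42.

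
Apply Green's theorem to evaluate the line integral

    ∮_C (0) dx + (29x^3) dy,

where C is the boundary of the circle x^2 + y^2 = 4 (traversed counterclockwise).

Green's theorem converts the closed line integral into a double integral over the enclosed region D:

    ∮_C P dx + Q dy = ∬_D (∂Q/∂x - ∂P/∂y) dA.

Here P = 0, Q = 29x^3, so

    ∂Q/∂x = 87x^2,    ∂P/∂y = 0,
    ∂Q/∂x - ∂P/∂y = 87x^2.

D is the region x^2 + y^2 ≤ 4. Evaluating the double integral:

In polar coordinates (x = r cos θ, y = r sin θ, dA = r dr dθ) the integrand becomes 87r^2cos(θ)^2, so

    ∬_D (87x^2) dA = ∫_0^{2π} ∫_0^{2} (87r^2cos(θ)^2) · r dr dθ.

Inner (r from 0 to 2): 348cos(θ)^2.
Outer (θ from 0 to 2π): 348π.

Therefore ∮_C P dx + Q dy = 348π.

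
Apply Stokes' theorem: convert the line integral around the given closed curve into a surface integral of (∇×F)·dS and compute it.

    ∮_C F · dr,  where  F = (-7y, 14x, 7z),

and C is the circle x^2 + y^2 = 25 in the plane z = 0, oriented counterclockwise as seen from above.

Let S be the flat disk x^2 + y^2 ≤ 25 in the plane z = 0, with upward unit normal n̂ = ẑ. By Stokes' theorem,

    ∮_C F · dr = ∬_S (∇ × F) · n̂ dS = ∬_D (curl F)_z dA,

where D is the disk x^2 + y^2 ≤ 25.

Compute the curl of F = (-7y, 14x, 7z):
    (∇ × F)_x = ∂F_z/∂y - ∂F_y/∂z = 0,
    (∇ × F)_y = ∂F_x/∂z - ∂F_z/∂x = 0,
    (∇ × F)_z = ∂F_y/∂x - ∂F_x/∂y = 21.

On z = 0, (curl F)_z = 21.

Convert to polar (x = r cos θ, y = r sin θ, dA = r dr dθ); the integrand becomes 21, so

    ∬_D (curl F)_z dA = ∫_0^{2π} ∫_0^{5} (21) · r dr dθ.

Inner (r from 0 to 5): 525/2.
Outer (θ from 0 to 2π): 525π.

Therefore ∮_C F · dr = 525π.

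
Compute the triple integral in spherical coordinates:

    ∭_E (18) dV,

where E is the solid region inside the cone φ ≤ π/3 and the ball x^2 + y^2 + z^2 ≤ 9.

In spherical coordinates, x = ρ sin(φ) cos(θ), y = ρ sin(φ) sin(θ), z = ρ cos(φ), and dV = ρ^2 sin(φ) dρ dφ dθ.

The integrand becomes 18, so

    ∭_E (18) dV = ∫_{0}^{2π} ∫_{0}^{π/3} ∫_{0}^{3} (18) · ρ^2 sin(φ) dρ dφ dθ.

Inner (ρ): 162sin(φ).
Middle (φ): 81.
Outer (θ): 162π.

Therefore the triple integral equals 162π.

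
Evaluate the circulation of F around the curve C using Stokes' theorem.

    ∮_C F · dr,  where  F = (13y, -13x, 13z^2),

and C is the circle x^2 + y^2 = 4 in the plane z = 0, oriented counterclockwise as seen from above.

Let S be the flat disk x^2 + y^2 ≤ 4 in the plane z = 0, with upward unit normal n̂ = ẑ. By Stokes' theorem,

    ∮_C F · dr = ∬_S (∇ × F) · n̂ dS = ∬_D (curl F)_z dA,

where D is the disk x^2 + y^2 ≤ 4.

Compute the curl of F = (13y, -13x, 13z^2):
    (∇ × F)_x = ∂F_z/∂y - ∂F_y/∂z = 0,
    (∇ × F)_y = ∂F_x/∂z - ∂F_z/∂x = 0,
    (∇ × F)_z = ∂F_y/∂x - ∂F_x/∂y = -26.

On z = 0, (curl F)_z = -26.

Convert to polar (x = r cos θ, y = r sin θ, dA = r dr dθ); the integrand becomes -26, so

    ∬_D (curl F)_z dA = ∫_0^{2π} ∫_0^{2} (-26) · r dr dθ.

Inner (r from 0 to 2): -52.
Outer (θ from 0 to 2π): -104π.

Therefore ∮_C F · dr = -104π.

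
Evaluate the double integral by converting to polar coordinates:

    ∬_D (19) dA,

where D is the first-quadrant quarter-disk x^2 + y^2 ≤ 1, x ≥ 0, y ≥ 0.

The region D is 0 ≤ r ≤ 1, 0 ≤ θ ≤ π/2 in polar coordinates, where x = r cos(θ), y = r sin(θ), and dA = r dr dθ.

Under the substitution, the integrand becomes 19, so

    ∬_D (19) dA = ∫_{0}^{π/2} ∫_{0}^{1} (19) · r dr dθ.

Inner integral (in r): ∫_{0}^{1} (19) · r dr = 19/2.

Outer integral (in θ): ∫_{0}^{π/2} (19/2) dθ = 19π/4.

Therefore ∬_D (19) dA = 19π/4.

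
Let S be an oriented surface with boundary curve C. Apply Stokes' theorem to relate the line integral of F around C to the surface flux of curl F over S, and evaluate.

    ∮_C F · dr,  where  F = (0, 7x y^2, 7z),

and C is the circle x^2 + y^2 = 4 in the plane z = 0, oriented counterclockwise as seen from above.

Let S be the flat disk x^2 + y^2 ≤ 4 in the plane z = 0, with upward unit normal n̂ = ẑ. By Stokes' theorem,

    ∮_C F · dr = ∬_S (∇ × F) · n̂ dS = ∬_D (curl F)_z dA,

where D is the disk x^2 + y^2 ≤ 4.

Compute the curl of F = (0, 7x y^2, 7z):
    (∇ × F)_x = ∂F_z/∂y - ∂F_y/∂z = 0,
    (∇ × F)_y = ∂F_x/∂z - ∂F_z/∂x = 0,
    (∇ × F)_z = ∂F_y/∂x - ∂F_x/∂y = 7y^2.

On z = 0, (curl F)_z = 7y^2.

Convert to polar (x = r cos θ, y = r sin θ, dA = r dr dθ); the integrand becomes 7r^2sin(θ)^2, so

    ∬_D (curl F)_z dA = ∫_0^{2π} ∫_0^{2} (7r^2sin(θ)^2) · r dr dθ.

Inner (r from 0 to 2): 28sin(θ)^2.
Outer (θ from 0 to 2π): 28π.

Therefore ∮_C F · dr = 28π.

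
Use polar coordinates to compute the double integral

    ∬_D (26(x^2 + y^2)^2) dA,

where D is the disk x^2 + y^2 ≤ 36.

The region D is 0 ≤ r ≤ 6, 0 ≤ θ ≤ 2π in polar coordinates, where x = r cos(θ), y = r sin(θ), and dA = r dr dθ.

Under the substitution, the integrand becomes 26r^4, so

    ∬_D (26(x^2 + y^2)^2) dA = ∫_{0}^{2π} ∫_{0}^{6} (26r^4) · r dr dθ.

Inner integral (in r): ∫_{0}^{6} (26r^4) · r dr = 202176.

Outer integral (in θ): ∫_{0}^{2π} (202176) dθ = 404352π.

Therefore ∬_D (26(x^2 + y^2)^2) dA = 404352π.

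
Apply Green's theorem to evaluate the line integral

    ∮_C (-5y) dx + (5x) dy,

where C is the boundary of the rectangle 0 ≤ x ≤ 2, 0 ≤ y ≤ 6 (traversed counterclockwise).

Green's theorem converts the closed line integral into a double integral over the enclosed region D:

    ∮_C P dx + Q dy = ∬_D (∂Q/∂x - ∂P/∂y) dA.

Here P = -5y, Q = 5x, so

    ∂Q/∂x = 5,    ∂P/∂y = -5,
    ∂Q/∂x - ∂P/∂y = 10.

D is the region 0 ≤ x ≤ 2, 0 ≤ y ≤ 6. Evaluating the double integral:

    ∬_D (10) dA = ∫_0^{2} ∫_0^{6} (10) dy dx.

Inner (y from 0 to 6): 60.
Outer (x from 0 to 2): 120.

Therefore ∮_C P dx + Q dy = 120.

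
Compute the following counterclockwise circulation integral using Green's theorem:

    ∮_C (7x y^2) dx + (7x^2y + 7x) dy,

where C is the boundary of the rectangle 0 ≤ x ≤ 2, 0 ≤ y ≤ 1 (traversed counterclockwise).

Green's theorem converts the closed line integral into a double integral over the enclosed region D:

    ∮_C P dx + Q dy = ∬_D (∂Q/∂x - ∂P/∂y) dA.

Here P = 7x y^2, Q = 7x^2y + 7x, so

    ∂Q/∂x = 14x y + 7,    ∂P/∂y = 14x y,
    ∂Q/∂x - ∂P/∂y = 7.

D is the region 0 ≤ x ≤ 2, 0 ≤ y ≤ 1. Evaluating the double integral:

    ∬_D (7) dA = ∫_0^{2} ∫_0^{1} (7) dy dx.

Inner (y from 0 to 1): 7.
Outer (x from 0 to 2): 14.

Therefore ∮_C P dx + Q dy = 14.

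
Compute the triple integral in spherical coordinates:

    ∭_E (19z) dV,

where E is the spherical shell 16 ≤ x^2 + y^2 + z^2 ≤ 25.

In spherical coordinates, x = ρ sin(φ) cos(θ), y = ρ sin(φ) sin(θ), z = ρ cos(φ), and dV = ρ^2 sin(φ) dρ dφ dθ.

The integrand becomes 19ρ cos(φ), so

    ∭_E (19z) dV = ∫_{0}^{2π} ∫_{0}^{π} ∫_{4}^{5} (19ρ cos(φ)) · ρ^2 sin(φ) dρ dφ dθ.

Inner (ρ): 7011sin(2φ)/8.
Middle (φ): 0.
Outer (θ): 0.

Therefore the triple integral equals 0.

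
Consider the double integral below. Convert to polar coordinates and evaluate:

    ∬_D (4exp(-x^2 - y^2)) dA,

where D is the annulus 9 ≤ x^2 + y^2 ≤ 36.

The region D is 3 ≤ r ≤ 6, 0 ≤ θ ≤ 2π in polar coordinates, where x = r cos(θ), y = r sin(θ), and dA = r dr dθ.

Under the substitution, the integrand becomes 4exp(-r^2), so

    ∬_D (4exp(-x^2 - y^2)) dA = ∫_{0}^{2π} ∫_{3}^{6} (4exp(-r^2)) · r dr dθ.

Inner integral (in r): ∫_{3}^{6} (4exp(-r^2)) · r dr = -(2 - 2exp(27))exp(-36).

Outer integral (in θ): ∫_{0}^{2π} (-(2 - 2exp(27))exp(-36)) dθ = -4π (1 - exp(27))exp(-36).

Therefore ∬_D (4exp(-x^2 - y^2)) dA = -4π (1 - exp(27))exp(-36).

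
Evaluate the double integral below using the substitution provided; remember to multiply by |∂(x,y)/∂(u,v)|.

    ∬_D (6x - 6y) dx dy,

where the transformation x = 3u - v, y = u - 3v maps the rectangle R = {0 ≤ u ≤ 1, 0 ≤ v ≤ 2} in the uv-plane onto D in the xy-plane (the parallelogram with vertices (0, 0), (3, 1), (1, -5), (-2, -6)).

Compute the Jacobian determinant of (x, y) with respect to (u, v):

    ∂(x,y)/∂(u,v) = | 3  -1 | = (3)(-3) - (-1)(1) = -8.
                   | 1  -3 |

Its absolute value is |J| = 8 (the area scaling factor).

Substituting x = 3u - v, y = u - 3v into the integrand,

    6x - 6y → 12u + 12v,

so the integral becomes

    ∬_R (12u + 12v) · |J| du dv = ∫_0^1 ∫_0^2 (96u + 96v) dv du.

Inner (v): 192u + 192.
Outer (u): 288.

Therefore ∬_D (6x - 6y) dx dy = 288.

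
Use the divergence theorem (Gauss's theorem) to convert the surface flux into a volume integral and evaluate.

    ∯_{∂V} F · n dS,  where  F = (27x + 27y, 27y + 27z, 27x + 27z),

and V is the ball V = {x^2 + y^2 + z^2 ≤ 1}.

By the divergence theorem,

    ∯_{∂V} F · n dS = ∭_V (∇ · F) dV.

Compute the divergence:
    ∇ · F = ∂F_x/∂x + ∂F_y/∂y + ∂F_z/∂z = 27 + 27 + 27 = 81.

In spherical coordinates, x = ρ sin(φ) cos(θ), y = ρ sin(φ) sin(θ), z = ρ cos(φ), dV = ρ^2 sin(φ) dρ dφ dθ, with 0 ≤ ρ ≤ 1, 0 ≤ φ ≤ π, 0 ≤ θ ≤ 2π.

The integrand, after substitution and multiplying by the volume element, becomes (81) · ρ^2 sin(φ), so

    ∭_V (∇·F) dV = ∫_0^{2π} ∫_0^{π} ∫_0^{1} (81) · ρ^2 sin(φ) dρ dφ dθ.

Inner (ρ from 0 to 1): 27sin(φ).
Middle (φ from 0 to π): 54.
Outer (θ from 0 to 2π): 108π.

Therefore ∯_{∂V} F · n dS = 108π.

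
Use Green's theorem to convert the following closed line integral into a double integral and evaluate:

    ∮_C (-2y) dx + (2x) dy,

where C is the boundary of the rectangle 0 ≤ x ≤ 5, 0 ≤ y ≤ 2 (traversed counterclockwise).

Green's theorem converts the closed line integral into a double integral over the enclosed region D:

    ∮_C P dx + Q dy = ∬_D (∂Q/∂x - ∂P/∂y) dA.

Here P = -2y, Q = 2x, so

    ∂Q/∂x = 2,    ∂P/∂y = -2,
    ∂Q/∂x - ∂P/∂y = 4.

D is the region 0 ≤ x ≤ 5, 0 ≤ y ≤ 2. Evaluating the double integral:

    ∬_D (4) dA = ∫_0^{5} ∫_0^{2} (4) dy dx.

Inner (y from 0 to 2): 8.
Outer (x from 0 to 5): 40.

Therefore ∮_C P dx + Q dy = 40.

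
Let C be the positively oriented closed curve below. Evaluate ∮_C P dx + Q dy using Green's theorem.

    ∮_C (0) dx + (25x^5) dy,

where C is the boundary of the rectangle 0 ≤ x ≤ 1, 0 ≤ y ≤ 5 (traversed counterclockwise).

Green's theorem converts the closed line integral into a double integral over the enclosed region D:

    ∮_C P dx + Q dy = ∬_D (∂Q/∂x - ∂P/∂y) dA.

Here P = 0, Q = 25x^5, so

    ∂Q/∂x = 125x^4,    ∂P/∂y = 0,
    ∂Q/∂x - ∂P/∂y = 125x^4.

D is the region 0 ≤ x ≤ 1, 0 ≤ y ≤ 5. Evaluating the double integral:

    ∬_D (125x^4) dA = ∫_0^{1} ∫_0^{5} (125x^4) dy dx.

Inner (y from 0 to 5): 625x^4.
Outer (x from 0 to 1): 125.

Therefore ∮_C P dx + Q dy = 125.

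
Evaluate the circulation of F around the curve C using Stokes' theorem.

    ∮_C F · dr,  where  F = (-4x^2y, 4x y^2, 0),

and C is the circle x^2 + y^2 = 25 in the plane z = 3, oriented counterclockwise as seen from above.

Let S be the flat disk x^2 + y^2 ≤ 25 in the plane z = 3, with upward unit normal n̂ = ẑ. By Stokes' theorem,

    ∮_C F · dr = ∬_S (∇ × F) · n̂ dS = ∬_D (curl F)_z dA,

where D is the disk x^2 + y^2 ≤ 25.

Compute the curl of F = (-4x^2y, 4x y^2, 0):
    (∇ × F)_x = ∂F_z/∂y - ∂F_y/∂z = 0,
    (∇ × F)_y = ∂F_x/∂z - ∂F_z/∂x = 0,
    (∇ × F)_z = ∂F_y/∂x - ∂F_x/∂y = 4x^2 + 4y^2.

On z = 3, (curl F)_z = 4x^2 + 4y^2.

Convert to polar (x = r cos θ, y = r sin θ, dA = r dr dθ); the integrand becomes 4r^2, so

    ∬_D (curl F)_z dA = ∫_0^{2π} ∫_0^{5} (4r^2) · r dr dθ.

Inner (r from 0 to 5): 625.
Outer (θ from 0 to 2π): 1250π.

Therefore ∮_C F · dr = 1250π.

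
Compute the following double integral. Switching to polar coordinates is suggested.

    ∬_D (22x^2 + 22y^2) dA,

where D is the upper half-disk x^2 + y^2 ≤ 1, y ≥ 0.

The region D is 0 ≤ r ≤ 1, 0 ≤ θ ≤ π in polar coordinates, where x = r cos(θ), y = r sin(θ), and dA = r dr dθ.

Under the substitution, the integrand becomes 22r^2, so

    ∬_D (22x^2 + 22y^2) dA = ∫_{0}^{π} ∫_{0}^{1} (22r^2) · r dr dθ.

Inner integral (in r): ∫_{0}^{1} (22r^2) · r dr = 11/2.

Outer integral (in θ): ∫_{0}^{π} (11/2) dθ = 11π/2.

Therefore ∬_D (22x^2 + 22y^2) dA = 11π/2.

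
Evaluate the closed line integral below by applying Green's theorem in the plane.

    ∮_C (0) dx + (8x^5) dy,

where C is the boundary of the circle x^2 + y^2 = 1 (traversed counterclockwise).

Green's theorem converts the closed line integral into a double integral over the enclosed region D:

    ∮_C P dx + Q dy = ∬_D (∂Q/∂x - ∂P/∂y) dA.

Here P = 0, Q = 8x^5, so

    ∂Q/∂x = 40x^4,    ∂P/∂y = 0,
    ∂Q/∂x - ∂P/∂y = 40x^4.

D is the region x^2 + y^2 ≤ 1. Evaluating the double integral:

In polar coordinates (x = r cos θ, y = r sin θ, dA = r dr dθ) the integrand becomes 40r^4cos(θ)^4, so

    ∬_D (40x^4) dA = ∫_0^{2π} ∫_0^{1} (40r^4cos(θ)^4) · r dr dθ.

Inner (r from 0 to 1): 20cos(θ)^4/3.
Outer (θ from 0 to 2π): 5π.

Therefore ∮_C P dx + Q dy = 5π.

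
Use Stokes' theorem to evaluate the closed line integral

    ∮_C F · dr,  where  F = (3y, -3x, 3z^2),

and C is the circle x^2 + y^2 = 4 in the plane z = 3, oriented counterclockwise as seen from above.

Let S be the flat disk x^2 + y^2 ≤ 4 in the plane z = 3, with upward unit normal n̂ = ẑ. By Stokes' theorem,

    ∮_C F · dr = ∬_S (∇ × F) · n̂ dS = ∬_D (curl F)_z dA,

where D is the disk x^2 + y^2 ≤ 4.

Compute the curl of F = (3y, -3x, 3z^2):
    (∇ × F)_x = ∂F_z/∂y - ∂F_y/∂z = 0,
    (∇ × F)_y = ∂F_x/∂z - ∂F_z/∂x = 0,
    (∇ × F)_z = ∂F_y/∂x - ∂F_x/∂y = -6.

On z = 3, (curl F)_z = -6.

Convert to polar (x = r cos θ, y = r sin θ, dA = r dr dθ); the integrand becomes -6, so

    ∬_D (curl F)_z dA = ∫_0^{2π} ∫_0^{2} (-6) · r dr dθ.

Inner (r from 0 to 2): -12.
Outer (θ from 0 to 2π): -24π.

Therefore ∮_C F · dr = -24π.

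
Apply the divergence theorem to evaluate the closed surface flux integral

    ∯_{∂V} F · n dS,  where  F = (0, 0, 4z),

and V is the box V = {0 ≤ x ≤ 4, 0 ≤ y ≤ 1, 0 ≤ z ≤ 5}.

By the divergence theorem,

    ∯_{∂V} F · n dS = ∭_V (∇ · F) dV.

Compute the divergence:
    ∇ · F = ∂F_x/∂x + ∂F_y/∂y + ∂F_z/∂z = 0 + 0 + 4 = 4.

V is a rectangular box, so dV = dx dy dz with 0 ≤ x ≤ 4, 0 ≤ y ≤ 1, 0 ≤ z ≤ 5.

Integrate (4) over V as an iterated integral:

    ∭_V (∇·F) dV = ∫_0^{4} ∫_0^{1} ∫_0^{5} (4) dz dy dx.

Inner (z from 0 to 5): 20.
Middle (y from 0 to 1): 20.
Outer (x from 0 to 4): 80.

Therefore ∯_{∂V} F · n dS = 80.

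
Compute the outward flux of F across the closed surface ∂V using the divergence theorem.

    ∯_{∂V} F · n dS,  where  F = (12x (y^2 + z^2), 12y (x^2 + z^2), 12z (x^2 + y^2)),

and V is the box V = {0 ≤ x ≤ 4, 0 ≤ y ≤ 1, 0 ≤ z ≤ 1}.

By the divergence theorem,

    ∯_{∂V} F · n dS = ∭_V (∇ · F) dV.

Compute the divergence:
    ∇ · F = ∂F_x/∂x + ∂F_y/∂y + ∂F_z/∂z = 12y^2 + 12z^2 + 12x^2 + 12z^2 + 12x^2 + 12y^2 = 24x^2 + 24y^2 + 24z^2.

V is a rectangular box, so dV = dx dy dz with 0 ≤ x ≤ 4, 0 ≤ y ≤ 1, 0 ≤ z ≤ 1.

Integrate (24x^2 + 24y^2 + 24z^2) over V as an iterated integral:

    ∭_V (∇·F) dV = ∫_0^{4} ∫_0^{1} ∫_0^{1} (24x^2 + 24y^2 + 24z^2) dz dy dx.

Inner (z from 0 to 1): 24x^2 + 24y^2 + 8.
Middle (y from 0 to 1): 24x^2 + 16.
Outer (x from 0 to 4): 576.

Therefore ∯_{∂V} F · n dS = 576.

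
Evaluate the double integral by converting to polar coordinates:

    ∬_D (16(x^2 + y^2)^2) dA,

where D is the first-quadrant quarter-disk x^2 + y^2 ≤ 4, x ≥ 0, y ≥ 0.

The region D is 0 ≤ r ≤ 2, 0 ≤ θ ≤ π/2 in polar coordinates, where x = r cos(θ), y = r sin(θ), and dA = r dr dθ.

Under the substitution, the integrand becomes 16r^4, so

    ∬_D (16(x^2 + y^2)^2) dA = ∫_{0}^{π/2} ∫_{0}^{2} (16r^4) · r dr dθ.

Inner integral (in r): ∫_{0}^{2} (16r^4) · r dr = 512/3.

Outer integral (in θ): ∫_{0}^{π/2} (512/3) dθ = 256π/3.

Therefore ∬_D (16(x^2 + y^2)^2) dA = 256π/3.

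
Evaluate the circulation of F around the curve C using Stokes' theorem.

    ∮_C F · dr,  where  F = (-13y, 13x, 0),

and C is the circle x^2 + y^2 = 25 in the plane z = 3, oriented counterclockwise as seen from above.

Let S be the flat disk x^2 + y^2 ≤ 25 in the plane z = 3, with upward unit normal n̂ = ẑ. By Stokes' theorem,

    ∮_C F · dr = ∬_S (∇ × F) · n̂ dS = ∬_D (curl F)_z dA,

where D is the disk x^2 + y^2 ≤ 25.

Compute the curl of F = (-13y, 13x, 0):
    (∇ × F)_x = ∂F_z/∂y - ∂F_y/∂z = 0,
    (∇ × F)_y = ∂F_x/∂z - ∂F_z/∂x = 0,
    (∇ × F)_z = ∂F_y/∂x - ∂F_x/∂y = 26.

On z = 3, (curl F)_z = 26.

Convert to polar (x = r cos θ, y = r sin θ, dA = r dr dθ); the integrand becomes 26, so

    ∬_D (curl F)_z dA = ∫_0^{2π} ∫_0^{5} (26) · r dr dθ.

Inner (r from 0 to 5): 325.
Outer (θ from 0 to 2π): 650π.

Therefore ∮_C F · dr = 650π.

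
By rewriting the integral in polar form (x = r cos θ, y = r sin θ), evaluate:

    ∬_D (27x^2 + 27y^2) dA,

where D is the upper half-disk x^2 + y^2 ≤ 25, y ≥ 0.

The region D is 0 ≤ r ≤ 5, 0 ≤ θ ≤ π in polar coordinates, where x = r cos(θ), y = r sin(θ), and dA = r dr dθ.

Under the substitution, the integrand becomes 27r^2, so

    ∬_D (27x^2 + 27y^2) dA = ∫_{0}^{π} ∫_{0}^{5} (27r^2) · r dr dθ.

Inner integral (in r): ∫_{0}^{5} (27r^2) · r dr = 16875/4.

Outer integral (in θ): ∫_{0}^{π} (16875/4) dθ = 16875π/4.

Therefore ∬_D (27x^2 + 27y^2) dA = 16875π/4.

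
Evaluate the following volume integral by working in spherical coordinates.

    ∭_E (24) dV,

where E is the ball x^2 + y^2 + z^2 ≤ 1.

In spherical coordinates, x = ρ sin(φ) cos(θ), y = ρ sin(φ) sin(θ), z = ρ cos(φ), and dV = ρ^2 sin(φ) dρ dφ dθ.

The integrand becomes 24, so

    ∭_E (24) dV = ∫_{0}^{2π} ∫_{0}^{π} ∫_{0}^{1} (24) · ρ^2 sin(φ) dρ dφ dθ.

Inner (ρ): 8sin(φ).
Middle (φ): 16.
Outer (θ): 32π.

Therefore the triple integral equals 32π.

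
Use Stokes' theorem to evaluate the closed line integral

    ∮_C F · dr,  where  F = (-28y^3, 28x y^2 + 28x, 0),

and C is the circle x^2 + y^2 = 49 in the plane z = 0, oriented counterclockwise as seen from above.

Let S be the flat disk x^2 + y^2 ≤ 49 in the plane z = 0, with upward unit normal n̂ = ẑ. By Stokes' theorem,

    ∮_C F · dr = ∬_S (∇ × F) · n̂ dS = ∬_D (curl F)_z dA,

where D is the disk x^2 + y^2 ≤ 49.

Compute the curl of F = (-28y^3, 28x y^2 + 28x, 0):
    (∇ × F)_x = ∂F_z/∂y - ∂F_y/∂z = 0,
    (∇ × F)_y = ∂F_x/∂z - ∂F_z/∂x = 0,
    (∇ × F)_z = ∂F_y/∂x - ∂F_x/∂y = 112y^2 + 28.

On z = 0, (curl F)_z = 112y^2 + 28.

Convert to polar (x = r cos θ, y = r sin θ, dA = r dr dθ); the integrand becomes 112r^2sin(θ)^2 + 28, so

    ∬_D (curl F)_z dA = ∫_0^{2π} ∫_0^{7} (112r^2sin(θ)^2 + 28) · r dr dθ.

Inner (r from 0 to 7): 67228sin(θ)^2 + 686.
Outer (θ from 0 to 2π): 68600π.

Therefore ∮_C F · dr = 68600π.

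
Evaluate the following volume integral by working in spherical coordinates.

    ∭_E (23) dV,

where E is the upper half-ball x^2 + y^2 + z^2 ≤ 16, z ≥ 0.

In spherical coordinates, x = ρ sin(φ) cos(θ), y = ρ sin(φ) sin(θ), z = ρ cos(φ), and dV = ρ^2 sin(φ) dρ dφ dθ.

The integrand becomes 23, so

    ∭_E (23) dV = ∫_{0}^{2π} ∫_{0}^{π/2} ∫_{0}^{4} (23) · ρ^2 sin(φ) dρ dφ dθ.

Inner (ρ): 1472sin(φ)/3.
Middle (φ): 1472/3.
Outer (θ): 2944π/3.

Therefore the triple integral equals 2944π/3.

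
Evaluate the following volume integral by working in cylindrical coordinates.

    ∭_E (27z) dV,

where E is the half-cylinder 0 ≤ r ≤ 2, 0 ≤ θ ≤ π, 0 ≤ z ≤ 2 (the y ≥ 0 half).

In cylindrical coordinates, x = r cos(θ), y = r sin(θ), z = z, and dV = r dr dθ dz.

The integrand becomes 27z, so

    ∭_E (27z) dV = ∫_{0}^{π} ∫_{0}^{2} ∫_{0}^{2} (27z) · r dz dr dθ.

Inner (z): 54r.
Middle (r from 0 to 2): 108.
Outer (θ): 108π.

Therefore the triple integral equals 108π.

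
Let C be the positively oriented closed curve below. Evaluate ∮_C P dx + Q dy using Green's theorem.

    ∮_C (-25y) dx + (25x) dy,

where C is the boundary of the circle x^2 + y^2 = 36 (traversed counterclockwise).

Green's theorem converts the closed line integral into a double integral over the enclosed region D:

    ∮_C P dx + Q dy = ∬_D (∂Q/∂x - ∂P/∂y) dA.

Here P = -25y, Q = 25x, so

    ∂Q/∂x = 25,    ∂P/∂y = -25,
    ∂Q/∂x - ∂P/∂y = 50.

D is the region x^2 + y^2 ≤ 36. Evaluating the double integral:

In polar coordinates (x = r cos θ, y = r sin θ, dA = r dr dθ) the integrand becomes 50, so

    ∬_D (50) dA = ∫_0^{2π} ∫_0^{6} (50) · r dr dθ.

Inner (r from 0 to 6): 900.
Outer (θ from 0 to 2π): 1800π.

Therefore ∮_C P dx + Q dy = 1800π.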